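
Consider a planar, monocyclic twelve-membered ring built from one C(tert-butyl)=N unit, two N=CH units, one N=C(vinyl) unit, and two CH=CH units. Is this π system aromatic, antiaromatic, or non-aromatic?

Antiaromatic

Check conjugation: the double-bond atoms are sp², each contributing one p electron; each =N– nitrogen is pyridine-type (lone pair in the sp² plane, one electron in the p orbital) — every position has a p orbital, so the cyclic π system is continuous.
Counting π electrons: 6 × 2 = 12 from the 6 double-bond units.
12 is a 4n count (n = 3), so the planar conjugated ring is antiaromatic.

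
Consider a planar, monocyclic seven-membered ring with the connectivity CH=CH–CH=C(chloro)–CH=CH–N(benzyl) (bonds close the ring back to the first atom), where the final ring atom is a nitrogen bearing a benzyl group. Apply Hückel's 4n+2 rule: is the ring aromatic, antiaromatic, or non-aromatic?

Antiaromatic

Check conjugation: every atom in a ring double bond is sp² and brings one electron to the p orbital; the pyrrole-type nitrogen donates its lone pair from the p orbital — every position has a p orbital, so the cyclic π system is continuous.
Tallying contributions gives 3 × 2 = 6 from the double-bond units + 2 from the N(benzyl) atom = 8.
8 is a 4n count (n = 2), so the planar conjugated ring is antiaromatic.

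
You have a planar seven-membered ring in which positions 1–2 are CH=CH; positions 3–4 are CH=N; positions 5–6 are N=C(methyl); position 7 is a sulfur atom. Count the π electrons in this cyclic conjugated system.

Every ring atom contributes a p orbital perpendicular to the ring (each doubly-bonded ring atom is sp² with one p-orbital electron; each sp² =N– keeps its lone pair in-plane and puts one electron into the π system; the sulfur donates one lone pair from its p orbital), so the π system is cyclic and fully conjugated.
Tallying contributions gives 3 × 2 = 6 from the double-bond units + 2 from the S atom = 8.

8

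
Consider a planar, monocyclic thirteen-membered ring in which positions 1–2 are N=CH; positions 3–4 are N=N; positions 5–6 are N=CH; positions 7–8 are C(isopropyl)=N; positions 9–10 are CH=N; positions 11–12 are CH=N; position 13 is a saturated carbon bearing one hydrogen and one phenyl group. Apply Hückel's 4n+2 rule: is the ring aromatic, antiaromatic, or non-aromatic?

Non-aromatic

Because that saturated carbon is sp³ and has no p orbital in the ring π system at the CH(phenyl) position, the π system cannot extend all the way around the ring.
A ring that is not fully conjugated cannot be aromatic or antiaromatic regardless of its π-electron count.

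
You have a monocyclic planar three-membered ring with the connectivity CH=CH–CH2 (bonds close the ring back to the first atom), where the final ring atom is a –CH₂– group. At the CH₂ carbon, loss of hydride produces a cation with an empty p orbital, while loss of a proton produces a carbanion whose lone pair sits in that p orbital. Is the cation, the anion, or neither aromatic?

The cation

In both ions every ring atom is sp² and contributes a p orbital, so both rings are fully conjugated.
Cation: 1 × 2 + 0 = 2 π electrons → 4(0)+2, aromatic.
Anion: 1 × 2 + 2 = 4 π electrons → 4(1), antiaromatic.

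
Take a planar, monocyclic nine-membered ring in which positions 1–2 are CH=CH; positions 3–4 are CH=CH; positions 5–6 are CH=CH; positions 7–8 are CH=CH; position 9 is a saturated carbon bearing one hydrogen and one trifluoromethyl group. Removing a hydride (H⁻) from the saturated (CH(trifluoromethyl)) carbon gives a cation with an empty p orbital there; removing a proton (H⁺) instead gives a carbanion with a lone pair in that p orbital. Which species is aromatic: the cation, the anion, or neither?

In either ion the ring is fully conjugated: every atom, including the new sp² carbon, supplies a p orbital.
Cation: 4 × 2 + 0 = 8 π electrons → 4(2), antiaromatic.
Anion: 4 × 2 + 2 = 10 π electrons → 4(2)+2, aromatic.

The anion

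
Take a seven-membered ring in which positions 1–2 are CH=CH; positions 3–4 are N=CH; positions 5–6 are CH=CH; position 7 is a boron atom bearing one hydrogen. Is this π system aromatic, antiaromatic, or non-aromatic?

Check conjugation: each doubly-bonded ring atom is sp² with one p-orbital electron; each =N– nitrogen is pyridine-type (lone pair in the sp² plane, one electron in the p orbital); the boron has an empty p orbital — every position has a p orbital, so the cyclic π system is continuous.
π-electron count: 3 × 2 = 6 from the double-bond units + 0 from the BH atom = 6.
That gives a 4n+2 count (6, n = 1).

Aromatic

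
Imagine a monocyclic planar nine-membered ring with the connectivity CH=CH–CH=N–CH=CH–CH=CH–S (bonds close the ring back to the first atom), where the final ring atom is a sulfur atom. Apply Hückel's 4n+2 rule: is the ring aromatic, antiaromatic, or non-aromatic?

Check conjugation: each doubly-bonded ring atom is sp² with one p-orbital electron; each sp² =N– keeps its lone pair in-plane and puts one electron into the π system; the sulfur donates one lone pair from its p orbital — every position has a p orbital, so the cyclic π system is continuous.
π-electron count: 4 × 2 = 8 from the double-bond units + 2 from the S atom = 10.
With 10 π electrons (n = 2), the Hückel 4n+2 condition holds.

Aromatic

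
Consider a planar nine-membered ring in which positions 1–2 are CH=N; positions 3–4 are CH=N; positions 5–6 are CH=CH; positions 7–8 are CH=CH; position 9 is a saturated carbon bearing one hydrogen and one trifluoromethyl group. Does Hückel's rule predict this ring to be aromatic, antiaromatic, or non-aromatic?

Non-aromatic

Because that saturated carbon is sp³ and has no p orbital in the ring π system at the CH(trifluoromethyl) position, the π system cannot extend all the way around the ring.
A ring that is not fully conjugated cannot be aromatic or antiaromatic regardless of its π-electron count.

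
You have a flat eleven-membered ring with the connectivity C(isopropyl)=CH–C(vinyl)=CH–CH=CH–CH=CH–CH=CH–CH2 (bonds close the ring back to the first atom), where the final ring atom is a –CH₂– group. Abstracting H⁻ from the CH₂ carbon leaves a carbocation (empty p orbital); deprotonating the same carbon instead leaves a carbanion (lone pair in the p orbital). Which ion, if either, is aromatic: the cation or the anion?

In either ion the ring is fully conjugated: every atom, including the new sp² carbon, supplies a p orbital.
Cation: 5 × 2 + 0 = 10 π electrons → 4(2)+2, aromatic.
Anion: 5 × 2 + 2 = 12 π electrons → 4(3), antiaromatic.

The cation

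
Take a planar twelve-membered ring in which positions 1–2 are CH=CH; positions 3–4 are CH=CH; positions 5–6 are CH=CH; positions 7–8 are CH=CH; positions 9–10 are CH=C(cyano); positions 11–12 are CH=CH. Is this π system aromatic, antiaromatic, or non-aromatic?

Antiaromatic

Check conjugation: each doubly-bonded ring atom is sp² with one p-orbital electron — every position has a p orbital, so the cyclic π system is continuous.
Adding the contributions, 6 × 2 = 12 from the 6 double-bond units.
A 4n π count (12, n = 3) in a planar conjugated ring means antiaromatic.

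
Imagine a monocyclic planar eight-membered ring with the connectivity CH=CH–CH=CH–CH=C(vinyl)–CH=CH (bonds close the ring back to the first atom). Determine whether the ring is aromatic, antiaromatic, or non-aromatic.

Antiaromatic

Check conjugation: every atom in a ring double bond is sp² and brings one electron to the p orbital — every position has a p orbital, so the cyclic π system is continuous.
Tallying contributions gives 4 × 2 = 8 from the 4 double-bond units.
8 = 4(2); a planar, fully conjugated 4n system is antiaromatic.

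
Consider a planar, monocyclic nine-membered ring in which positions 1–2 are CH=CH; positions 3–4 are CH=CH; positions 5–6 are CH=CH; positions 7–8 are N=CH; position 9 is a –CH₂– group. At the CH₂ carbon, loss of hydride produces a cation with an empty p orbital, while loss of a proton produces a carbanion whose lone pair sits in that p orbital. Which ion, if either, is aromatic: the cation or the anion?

In both ions every ring atom is sp² and contributes a p orbital, so both rings are fully conjugated.
Cation: 4 × 2 + 0 = 8 π electrons → 4(2), antiaromatic.
Anion: 4 × 2 + 2 = 10 π electrons → 4(2)+2, aromatic.

The anion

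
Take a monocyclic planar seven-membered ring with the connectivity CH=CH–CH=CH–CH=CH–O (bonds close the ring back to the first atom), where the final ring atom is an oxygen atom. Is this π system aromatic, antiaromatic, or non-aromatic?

Antiaromatic

Every ring atom contributes a p orbital perpendicular to the ring (each doubly-bonded ring atom is sp² with one p-orbital electron; the oxygen donates one lone pair from its p orbital), so the π system is cyclic and fully conjugated.
Tallying contributions gives 3 × 2 = 6 from the double-bond units + 2 from the O atom = 8.
With 8 = 4·2 π electrons, Hückel's rule classifies the planar ring as antiaromatic.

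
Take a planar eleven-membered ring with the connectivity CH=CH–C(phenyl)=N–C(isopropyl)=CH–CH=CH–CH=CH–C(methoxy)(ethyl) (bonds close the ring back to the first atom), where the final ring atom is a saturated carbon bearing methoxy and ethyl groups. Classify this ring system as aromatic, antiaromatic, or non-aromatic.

The C(methoxy)(ethyl) position has four σ bonds — that saturated carbon is sp³ and has no p orbital in the ring π system — so the cyclic conjugation is interrupted.
Broken conjugation rules out both aromaticity and antiaromaticity.

Non-aromatic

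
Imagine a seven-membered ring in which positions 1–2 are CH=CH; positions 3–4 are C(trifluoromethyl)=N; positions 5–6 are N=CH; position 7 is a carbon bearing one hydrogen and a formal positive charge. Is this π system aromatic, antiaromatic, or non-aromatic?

Check conjugation: the double-bond atoms are sp², each contributing one p electron; each =N– nitrogen is pyridine-type (lone pair in the sp² plane, one electron in the p orbital); the carbocation has an empty p orbital — every position has a p orbital, so the cyclic π system is continuous.
π-electron count: 3 × 2 = 6 from the double-bond units + 0 from the CH(+) atom = 6.
Since 6 = 4·1 + 2, the ring meets the 4n+2 criterion.

Aromatic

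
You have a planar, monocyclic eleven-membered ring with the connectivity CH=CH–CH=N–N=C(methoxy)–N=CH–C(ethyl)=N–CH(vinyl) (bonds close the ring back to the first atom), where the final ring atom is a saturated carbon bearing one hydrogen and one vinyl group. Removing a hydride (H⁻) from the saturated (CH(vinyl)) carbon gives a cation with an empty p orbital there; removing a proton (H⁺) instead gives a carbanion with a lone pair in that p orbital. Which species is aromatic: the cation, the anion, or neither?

The cation

In either ion the ring is fully conjugated: every atom, including the new sp² carbon, supplies a p orbital.
Cation: 5 × 2 + 0 = 10 π electrons → 4(2)+2, aromatic.
Anion: 5 × 2 + 2 = 12 π electrons → 4(3), antiaromatic.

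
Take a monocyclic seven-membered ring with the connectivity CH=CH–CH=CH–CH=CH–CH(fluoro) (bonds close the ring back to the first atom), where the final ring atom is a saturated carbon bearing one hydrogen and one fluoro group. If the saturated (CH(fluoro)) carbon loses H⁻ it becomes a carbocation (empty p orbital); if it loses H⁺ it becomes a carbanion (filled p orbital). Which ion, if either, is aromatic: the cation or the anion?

The cation

Both ions have a continuous loop of p orbitals — each ring atom is sp².
Cation: 3 × 2 + 0 = 6 π electrons → 4(1)+2, aromatic.
Anion: 3 × 2 + 2 = 8 π electrons → 4(2), antiaromatic.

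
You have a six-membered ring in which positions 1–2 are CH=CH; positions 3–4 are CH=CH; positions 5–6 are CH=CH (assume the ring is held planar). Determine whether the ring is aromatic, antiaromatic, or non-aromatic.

Aromatic

All ring atoms are sp² and supply a p orbital to the ring (every atom in a ring double bond is sp² and brings one electron to the p orbital); the conjugation is uninterrupted.
Tallying contributions gives 3 × 2 = 6 from the 3 double-bond units.
That gives a 4n+2 count (6, n = 1).
(This ring is benzene.)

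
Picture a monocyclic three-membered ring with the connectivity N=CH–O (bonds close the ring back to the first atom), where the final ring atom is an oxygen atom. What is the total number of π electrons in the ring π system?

4

Every ring atom contributes a p orbital perpendicular to the ring (the double-bond atoms are sp², each contributing one p electron; the doubly-bonded nitrogens are pyridine-type — their lone pairs lie in the ring plane, leaving one electron in the p orbital; the oxygen donates one lone pair from its p orbital), so the π system is cyclic and fully conjugated.
π-electron count: 1 × 2 = 2 from the double-bond unit + 2 from the O atom = 4.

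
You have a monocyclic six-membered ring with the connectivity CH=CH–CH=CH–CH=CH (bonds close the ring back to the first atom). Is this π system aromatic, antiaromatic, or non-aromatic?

Every ring atom contributes a p orbital perpendicular to the ring (each doubly-bonded ring atom is sp² with one p-orbital electron), so the π system is cyclic and fully conjugated.
Counting π electrons: 3 × 2 = 6 from the 3 double-bond units.
With 6 π electrons (n = 1), the Hückel 4n+2 condition holds.

Aromatic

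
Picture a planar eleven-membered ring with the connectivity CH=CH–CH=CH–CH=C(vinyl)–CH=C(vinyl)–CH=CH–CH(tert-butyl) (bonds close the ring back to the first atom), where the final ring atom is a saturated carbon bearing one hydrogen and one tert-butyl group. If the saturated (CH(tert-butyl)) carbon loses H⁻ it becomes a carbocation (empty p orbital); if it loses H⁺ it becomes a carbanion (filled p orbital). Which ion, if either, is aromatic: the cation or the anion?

In both ions every ring atom is sp² and contributes a p orbital, so both rings are fully conjugated.
Cation: 5 × 2 + 0 = 10 π electrons → 4(2)+2, aromatic.
Anion: 5 × 2 + 2 = 12 π electrons → 4(3), antiaromatic.

The cation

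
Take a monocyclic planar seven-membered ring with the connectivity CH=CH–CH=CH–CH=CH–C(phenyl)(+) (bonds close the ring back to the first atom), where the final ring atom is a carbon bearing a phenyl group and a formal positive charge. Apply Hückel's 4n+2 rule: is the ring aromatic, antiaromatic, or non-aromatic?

Aromatic

The p orbitals form a continuous loop: the double-bond atoms are sp², each contributing one p electron; the carbocation has an empty p orbital. The ring is fully conjugated.
π-electron count: 3 × 2 = 6 from the double-bond units + 0 from the C(phenyl)(+) atom = 6.
Since 6 = 4·1 + 2, the ring meets the 4n+2 criterion.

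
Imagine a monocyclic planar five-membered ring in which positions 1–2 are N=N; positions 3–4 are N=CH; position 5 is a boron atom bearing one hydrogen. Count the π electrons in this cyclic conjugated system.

Every ring atom contributes a p orbital perpendicular to the ring (each doubly-bonded ring atom is sp² with one p-orbital electron; each sp² =N– keeps its lone pair in-plane and puts one electron into the π system; the boron has an empty p orbital), so the π system is cyclic and fully conjugated.
π-electron count: 2 × 2 = 4 from the double-bond units + 0 from the BH atom = 4.

4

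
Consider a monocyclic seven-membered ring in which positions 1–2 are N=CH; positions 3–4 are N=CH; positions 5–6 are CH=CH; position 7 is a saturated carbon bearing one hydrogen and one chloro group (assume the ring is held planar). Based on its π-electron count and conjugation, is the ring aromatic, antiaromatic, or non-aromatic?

The CH(chloro) position has four σ bonds — that saturated carbon is sp³ and has no p orbital in the ring π system — so the cyclic conjugation is interrupted.
A ring that is not fully conjugated cannot be aromatic or antiaromatic regardless of its π-electron count.

Non-aromatic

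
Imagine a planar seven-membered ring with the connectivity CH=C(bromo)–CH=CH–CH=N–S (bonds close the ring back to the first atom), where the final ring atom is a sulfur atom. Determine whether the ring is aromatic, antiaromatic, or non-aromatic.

Antiaromatic

All ring atoms are sp² and supply a p orbital to the ring (the double-bond atoms are sp², each contributing one p electron; each sp² =N– keeps its lone pair in-plane and puts one electron into the π system; the sulfur donates one lone pair from its p orbital); the conjugation is uninterrupted.
Adding the contributions, 3 × 2 = 6 from the double-bond units + 2 from the S atom = 8.
8 is a 4n count (n = 2), so the planar conjugated ring is antiaromatic.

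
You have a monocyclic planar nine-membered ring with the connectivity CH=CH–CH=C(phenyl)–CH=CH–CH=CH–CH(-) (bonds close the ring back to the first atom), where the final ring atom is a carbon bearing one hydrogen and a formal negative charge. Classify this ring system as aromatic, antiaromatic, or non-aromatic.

All ring atoms are sp² and supply a p orbital to the ring (each doubly-bonded ring atom is sp² with one p-orbital electron; the carbanion's lone pair occupies the p orbital); the conjugation is uninterrupted.
Tallying contributions gives 4 × 2 = 8 from the double-bond units + 2 from the CH(-) atom = 10.
10 = 4(2) + 2, which satisfies Hückel's 4n+2 rule.

Aromatic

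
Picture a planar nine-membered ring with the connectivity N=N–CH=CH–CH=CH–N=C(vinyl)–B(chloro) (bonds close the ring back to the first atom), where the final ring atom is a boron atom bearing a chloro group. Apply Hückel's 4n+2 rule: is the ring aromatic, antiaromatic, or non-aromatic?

All ring atoms are sp² and supply a p orbital to the ring (each doubly-bonded ring atom is sp² with one p-orbital electron; each =N– nitrogen is pyridine-type (lone pair in the sp² plane, one electron in the p orbital); the boron has an empty p orbital); the conjugation is uninterrupted.
Adding the contributions, 4 × 2 = 8 from the double-bond units + 0 from the B(chloro) atom = 8.
8 is a 4n count (n = 2), so the planar conjugated ring is antiaromatic.

Antiaromatic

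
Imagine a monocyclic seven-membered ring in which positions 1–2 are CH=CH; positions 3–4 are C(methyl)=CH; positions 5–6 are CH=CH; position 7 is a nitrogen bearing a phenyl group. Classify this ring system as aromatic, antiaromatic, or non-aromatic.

Antiaromatic

The p orbitals form a continuous loop: the double-bond atoms are sp², each contributing one p electron; the pyrrole-type nitrogen donates its lone pair from the p orbital. The ring is fully conjugated.
Counting π electrons: 3 × 2 = 6 from the double-bond units + 2 from the N(phenyl) atom = 8.
A 4n π count (8, n = 2) in a planar conjugated ring means antiaromatic.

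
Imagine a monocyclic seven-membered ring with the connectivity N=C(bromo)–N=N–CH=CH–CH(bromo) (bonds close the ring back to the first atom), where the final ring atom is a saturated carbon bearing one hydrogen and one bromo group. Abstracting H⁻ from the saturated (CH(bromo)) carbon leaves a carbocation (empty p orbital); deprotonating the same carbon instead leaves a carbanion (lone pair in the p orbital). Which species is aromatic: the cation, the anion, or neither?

In both ions every ring atom is sp² and contributes a p orbital, so both rings are fully conjugated.
Cation: 3 × 2 + 0 = 6 π electrons → 4(1)+2, aromatic.
Anion: 3 × 2 + 2 = 8 π electrons → 4(2), antiaromatic.

The cation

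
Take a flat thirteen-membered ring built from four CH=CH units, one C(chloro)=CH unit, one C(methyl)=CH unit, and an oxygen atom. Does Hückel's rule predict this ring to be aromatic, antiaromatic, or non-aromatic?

Aromatic

All ring atoms are sp² and supply a p orbital to the ring (the double-bond atoms are sp², each contributing one p electron; the oxygen donates one lone pair from its p orbital); the conjugation is uninterrupted.
Adding the contributions, 6 × 2 = 12 from the double-bond units + 2 from the O atom = 14.
Since 14 = 4·3 + 2, the ring meets the 4n+2 criterion.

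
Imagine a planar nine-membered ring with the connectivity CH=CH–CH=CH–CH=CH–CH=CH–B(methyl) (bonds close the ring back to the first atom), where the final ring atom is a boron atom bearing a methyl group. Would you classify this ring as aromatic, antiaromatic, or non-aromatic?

Every ring atom contributes a p orbital perpendicular to the ring (each doubly-bonded ring atom is sp² with one p-orbital electron; the boron has an empty p orbital), so the π system is cyclic and fully conjugated.
Adding the contributions, 4 × 2 = 8 from the double-bond units + 0 from the B(methyl) atom = 8.
With 8 = 4·2 π electrons, Hückel's rule classifies the planar ring as antiaromatic.

Antiaromatic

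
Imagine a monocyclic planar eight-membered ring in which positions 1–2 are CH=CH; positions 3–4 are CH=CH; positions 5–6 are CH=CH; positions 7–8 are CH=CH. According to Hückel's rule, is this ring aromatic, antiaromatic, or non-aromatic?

Antiaromatic

All ring atoms are sp² and supply a p orbital to the ring (every atom in a ring double bond is sp² and brings one electron to the p orbital); the conjugation is uninterrupted.
Adding the contributions, 4 × 2 = 8 from the 4 double-bond units.
8 is a 4n count (n = 2), so the planar conjugated ring is antiaromatic.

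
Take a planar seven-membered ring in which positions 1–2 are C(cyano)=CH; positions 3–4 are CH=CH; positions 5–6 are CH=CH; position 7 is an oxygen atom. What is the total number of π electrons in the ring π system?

8

The p orbitals form a continuous loop: each doubly-bonded ring atom is sp² with one p-orbital electron; the oxygen donates one lone pair from its p orbital. The ring is fully conjugated.
Tallying contributions gives 3 × 2 = 6 from the double-bond units + 2 from the O atom = 8.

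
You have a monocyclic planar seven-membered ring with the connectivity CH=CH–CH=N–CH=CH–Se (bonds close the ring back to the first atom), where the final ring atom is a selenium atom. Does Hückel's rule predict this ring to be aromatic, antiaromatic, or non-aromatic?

Antiaromatic

Check conjugation: every atom in a ring double bond is sp² and brings one electron to the p orbital; the doubly-bonded nitrogens are pyridine-type — their lone pairs lie in the ring plane, leaving one electron in the p orbital; the selenium donates one lone pair from its p orbital — every position has a p orbital, so the cyclic π system is continuous.
Counting π electrons: 3 × 2 = 6 from the double-bond units + 2 from the Se atom = 8.
8 is a 4n count (n = 2), so the planar conjugated ring is antiaromatic.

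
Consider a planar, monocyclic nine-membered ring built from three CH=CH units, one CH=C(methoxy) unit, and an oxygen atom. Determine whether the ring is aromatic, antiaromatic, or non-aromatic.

Aromatic

The p orbitals form a continuous loop: each doubly-bonded ring atom is sp² with one p-orbital electron; the oxygen donates one lone pair from its p orbital. The ring is fully conjugated.
Adding the contributions, 4 × 2 = 8 from the double-bond units + 2 from the O atom = 10.
10 = 4(2) + 2, which satisfies Hückel's 4n+2 rule.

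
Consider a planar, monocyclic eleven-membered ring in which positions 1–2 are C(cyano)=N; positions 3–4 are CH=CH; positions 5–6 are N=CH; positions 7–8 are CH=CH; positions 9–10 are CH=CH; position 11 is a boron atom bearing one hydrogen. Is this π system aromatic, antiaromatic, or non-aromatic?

Aromatic

Check conjugation: every atom in a ring double bond is sp² and brings one electron to the p orbital; each sp² =N– keeps its lone pair in-plane and puts one electron into the π system; the boron has an empty p orbital — every position has a p orbital, so the cyclic π system is continuous.
Counting π electrons: 5 × 2 = 10 from the double-bond units + 0 from the BH atom = 10.
That gives a 4n+2 count (10, n = 2).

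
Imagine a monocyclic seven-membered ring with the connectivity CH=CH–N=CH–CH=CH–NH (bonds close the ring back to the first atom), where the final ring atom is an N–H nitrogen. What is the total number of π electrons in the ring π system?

Every ring atom contributes a p orbital perpendicular to the ring (every atom in a ring double bond is sp² and brings one electron to the p orbital; each sp² =N– keeps its lone pair in-plane and puts one electron into the π system; the pyrrole-type nitrogen donates its lone pair from the p orbital), so the π system is cyclic and fully conjugated.
Adding the contributions, 3 × 2 = 6 from the double-bond units + 2 from the NH atom = 8.

8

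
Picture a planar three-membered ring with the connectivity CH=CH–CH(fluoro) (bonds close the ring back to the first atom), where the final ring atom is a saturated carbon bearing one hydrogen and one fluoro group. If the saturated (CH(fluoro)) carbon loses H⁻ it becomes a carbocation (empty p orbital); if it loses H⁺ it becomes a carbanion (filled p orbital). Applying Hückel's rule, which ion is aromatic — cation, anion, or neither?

In either ion the ring is fully conjugated: every atom, including the new sp² carbon, supplies a p orbital.
Cation: 1 × 2 + 0 = 2 π electrons → 4(0)+2, aromatic.
Anion: 1 × 2 + 2 = 4 π electrons → 4(1), antiaromatic.

The cation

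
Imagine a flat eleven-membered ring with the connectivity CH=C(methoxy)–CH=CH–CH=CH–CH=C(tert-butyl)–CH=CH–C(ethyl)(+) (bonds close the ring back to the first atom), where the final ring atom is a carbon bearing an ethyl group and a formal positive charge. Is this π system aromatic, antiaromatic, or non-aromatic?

Aromatic

Every ring atom contributes a p orbital perpendicular to the ring (the double-bond atoms are sp², each contributing one p electron; the carbocation has an empty p orbital), so the π system is cyclic and fully conjugated.
Tallying contributions gives 5 × 2 = 10 from the double-bond units + 0 from the C(ethyl)(+) atom = 10.
Since 10 = 4·2 + 2, the ring meets the 4n+2 criterion.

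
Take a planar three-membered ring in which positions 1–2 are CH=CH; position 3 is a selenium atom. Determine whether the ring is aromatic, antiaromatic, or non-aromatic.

Antiaromatic

The p orbitals form a continuous loop: every atom in a ring double bond is sp² and brings one electron to the p orbital; the selenium donates one lone pair from its p orbital. The ring is fully conjugated.
Tallying contributions gives 1 × 2 = 2 from the double-bond unit + 2 from the Se atom = 4.
With 4 = 4·1 π electrons, Hückel's rule classifies the planar ring as antiaromatic.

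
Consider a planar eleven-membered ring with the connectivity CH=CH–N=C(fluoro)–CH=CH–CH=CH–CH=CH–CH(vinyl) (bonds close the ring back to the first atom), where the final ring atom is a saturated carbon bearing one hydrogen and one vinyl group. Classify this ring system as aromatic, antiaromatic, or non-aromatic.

Because that saturated carbon is sp³ and has no p orbital in the ring π system at the CH(vinyl) position, the π system cannot extend all the way around the ring.
Hückel's rule only applies to fully conjugated rings, so this one is simply non-aromatic.

Non-aromatic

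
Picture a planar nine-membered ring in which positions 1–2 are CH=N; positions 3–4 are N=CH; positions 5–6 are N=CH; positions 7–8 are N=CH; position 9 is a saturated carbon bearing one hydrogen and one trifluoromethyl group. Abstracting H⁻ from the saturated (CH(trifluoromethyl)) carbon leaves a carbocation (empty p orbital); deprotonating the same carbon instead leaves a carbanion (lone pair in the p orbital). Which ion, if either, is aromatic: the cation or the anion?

Once that carbon is sp², every ring atom has a p orbital and both ions are fully conjugated.
Cation: 4 × 2 + 0 = 8 π electrons → 4(2), antiaromatic.
Anion: 4 × 2 + 2 = 10 π electrons → 4(2)+2, aromatic.

The anion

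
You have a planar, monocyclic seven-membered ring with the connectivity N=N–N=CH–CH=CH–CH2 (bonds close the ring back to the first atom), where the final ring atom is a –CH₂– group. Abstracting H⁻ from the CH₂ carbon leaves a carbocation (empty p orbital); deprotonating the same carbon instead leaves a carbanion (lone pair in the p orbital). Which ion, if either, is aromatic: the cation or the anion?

In either ion the ring is fully conjugated: every atom, including the new sp² carbon, supplies a p orbital.
Cation: 3 × 2 + 0 = 6 π electrons → 4(1)+2, aromatic.
Anion: 3 × 2 + 2 = 8 π electrons → 4(2), antiaromatic.

The cation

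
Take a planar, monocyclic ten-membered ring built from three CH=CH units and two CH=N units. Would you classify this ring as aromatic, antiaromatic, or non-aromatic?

The p orbitals form a continuous loop: each doubly-bonded ring atom is sp² with one p-orbital electron; the doubly-bonded nitrogens are pyridine-type — their lone pairs lie in the ring plane, leaving one electron in the p orbital. The ring is fully conjugated.
π-electron count: 5 × 2 = 10 from the 5 double-bond units.
10 = 4(2) + 2, which satisfies Hückel's 4n+2 rule.

Aromatic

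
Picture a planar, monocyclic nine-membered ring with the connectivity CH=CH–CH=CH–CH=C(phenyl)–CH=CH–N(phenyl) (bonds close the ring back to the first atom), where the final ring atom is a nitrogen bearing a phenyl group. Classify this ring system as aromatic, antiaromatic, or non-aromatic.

Aromatic

The p orbitals form a continuous loop: every atom in a ring double bond is sp² and brings one electron to the p orbital; the pyrrole-type nitrogen donates its lone pair from the p orbital. The ring is fully conjugated.
π-electron count: 4 × 2 = 8 from the double-bond units + 2 from the N(phenyl) atom = 10.
With 10 π electrons (n = 2), the Hückel 4n+2 condition holds.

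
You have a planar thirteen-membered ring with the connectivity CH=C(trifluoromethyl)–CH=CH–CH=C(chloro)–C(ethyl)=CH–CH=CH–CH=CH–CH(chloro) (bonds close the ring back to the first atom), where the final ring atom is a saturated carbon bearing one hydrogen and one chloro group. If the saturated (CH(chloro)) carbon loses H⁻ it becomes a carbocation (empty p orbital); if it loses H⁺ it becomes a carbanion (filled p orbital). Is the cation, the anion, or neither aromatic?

The anion

In both ions every ring atom is sp² and contributes a p orbital, so both rings are fully conjugated.
Cation: 6 × 2 + 0 = 12 π electrons → 4(3), antiaromatic.
Anion: 6 × 2 + 2 = 14 π electrons → 4(3)+2, aromatic.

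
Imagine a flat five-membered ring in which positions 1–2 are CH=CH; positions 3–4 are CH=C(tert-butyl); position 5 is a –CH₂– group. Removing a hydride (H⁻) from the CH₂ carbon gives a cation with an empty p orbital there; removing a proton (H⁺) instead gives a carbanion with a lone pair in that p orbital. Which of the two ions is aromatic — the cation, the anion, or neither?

The anion

In both ions every ring atom is sp² and contributes a p orbital, so both rings are fully conjugated.
Cation: 2 × 2 + 0 = 4 π electrons → 4(1), antiaromatic.
Anion: 2 × 2 + 2 = 6 π electrons → 4(1)+2, aromatic.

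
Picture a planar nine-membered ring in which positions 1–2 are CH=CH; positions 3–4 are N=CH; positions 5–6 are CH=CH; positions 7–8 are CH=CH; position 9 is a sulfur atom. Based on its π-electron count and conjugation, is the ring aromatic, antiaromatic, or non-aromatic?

Aromatic

Check conjugation: the double-bond atoms are sp², each contributing one p electron; the doubly-bonded nitrogens are pyridine-type — their lone pairs lie in the ring plane, leaving one electron in the p orbital; the sulfur donates one lone pair from its p orbital — every position has a p orbital, so the cyclic π system is continuous.
Tallying contributions gives 4 × 2 = 8 from the double-bond units + 2 from the S atom = 10.
That gives a 4n+2 count (10, n = 2).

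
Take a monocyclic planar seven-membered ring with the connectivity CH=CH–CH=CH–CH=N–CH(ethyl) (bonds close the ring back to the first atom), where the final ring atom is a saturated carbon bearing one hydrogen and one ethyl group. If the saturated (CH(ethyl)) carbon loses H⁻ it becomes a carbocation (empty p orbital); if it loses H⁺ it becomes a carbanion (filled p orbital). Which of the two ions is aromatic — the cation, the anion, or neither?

Both ions have a continuous loop of p orbitals — each ring atom is sp².
Cation: 3 × 2 + 0 = 6 π electrons → 4(1)+2, aromatic.
Anion: 3 × 2 + 2 = 8 π electrons → 4(2), antiaromatic.

The cation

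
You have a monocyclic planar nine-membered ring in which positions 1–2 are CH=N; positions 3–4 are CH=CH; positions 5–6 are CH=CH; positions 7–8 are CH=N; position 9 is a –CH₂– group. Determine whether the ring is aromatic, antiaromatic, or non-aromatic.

Non-aromatic

The CH2 carbon is saturated: the tetrahedral CH₂ carbon is sp³ and has no p orbital in the ring π system. Conjugation is not continuous around the ring.
Hückel's rule only applies to fully conjugated rings, so this one is simply non-aromatic.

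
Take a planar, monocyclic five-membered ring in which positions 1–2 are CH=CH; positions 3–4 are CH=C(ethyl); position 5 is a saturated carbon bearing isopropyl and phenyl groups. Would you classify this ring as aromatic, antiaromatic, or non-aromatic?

Non-aromatic

Because that saturated carbon is sp³ and has no p orbital in the ring π system at the C(isopropyl)(phenyl) position, the π system cannot extend all the way around the ring.
A ring that is not fully conjugated cannot be aromatic or antiaromatic regardless of its π-electron count.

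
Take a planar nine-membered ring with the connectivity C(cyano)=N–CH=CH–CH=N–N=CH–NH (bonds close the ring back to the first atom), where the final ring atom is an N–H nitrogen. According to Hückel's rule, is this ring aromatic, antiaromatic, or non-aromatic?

Aromatic

Every ring atom contributes a p orbital perpendicular to the ring (every atom in a ring double bond is sp² and brings one electron to the p orbital; each =N– nitrogen is pyridine-type (lone pair in the sp² plane, one electron in the p orbital); the pyrrole-type nitrogen donates its lone pair from the p orbital), so the π system is cyclic and fully conjugated.
π-electron count: 4 × 2 = 8 from the double-bond units + 2 from the NH atom = 10.
10 = 4(2) + 2, which satisfies Hückel's 4n+2 rule.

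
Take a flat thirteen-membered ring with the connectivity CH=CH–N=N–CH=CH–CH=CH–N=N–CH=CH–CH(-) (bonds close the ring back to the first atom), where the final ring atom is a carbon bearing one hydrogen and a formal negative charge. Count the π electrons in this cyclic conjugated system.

14

Every ring atom contributes a p orbital perpendicular to the ring (each doubly-bonded ring atom is sp² with one p-orbital electron; each sp² =N– keeps its lone pair in-plane and puts one electron into the π system; the carbanion's lone pair occupies the p orbital), so the π system is cyclic and fully conjugated.
Counting π electrons: 6 × 2 = 12 from the double-bond units + 2 from the CH(-) atom = 14.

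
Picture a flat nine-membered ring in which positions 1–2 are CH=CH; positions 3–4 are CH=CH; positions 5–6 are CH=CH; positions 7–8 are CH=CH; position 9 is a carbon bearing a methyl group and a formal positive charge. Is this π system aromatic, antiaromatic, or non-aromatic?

Every ring atom contributes a p orbital perpendicular to the ring (the double-bond atoms are sp², each contributing one p electron; the carbocation has an empty p orbital), so the π system is cyclic and fully conjugated.
Tallying contributions gives 4 × 2 = 8 from the double-bond units + 0 from the C(methyl)(+) atom = 8.
8 = 4(2); a planar, fully conjugated 4n system is antiaromatic.

Antiaromatic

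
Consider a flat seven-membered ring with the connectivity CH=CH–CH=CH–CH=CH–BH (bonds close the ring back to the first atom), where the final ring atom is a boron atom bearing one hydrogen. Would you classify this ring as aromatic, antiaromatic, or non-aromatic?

Aromatic

Every ring atom contributes a p orbital perpendicular to the ring (each doubly-bonded ring atom is sp² with one p-orbital electron; the boron has an empty p orbital), so the π system is cyclic and fully conjugated.
Adding the contributions, 3 × 2 = 6 from the double-bond units + 0 from the BH atom = 6.
Since 6 = 4·1 + 2, the ring meets the 4n+2 criterion.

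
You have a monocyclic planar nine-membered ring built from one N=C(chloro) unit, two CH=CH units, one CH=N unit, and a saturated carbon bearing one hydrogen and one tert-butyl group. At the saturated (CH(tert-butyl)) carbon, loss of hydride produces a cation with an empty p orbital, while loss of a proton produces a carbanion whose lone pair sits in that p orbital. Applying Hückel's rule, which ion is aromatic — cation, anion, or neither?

The anion

Once that carbon is sp², every ring atom has a p orbital and both ions are fully conjugated.
Cation: 4 × 2 + 0 = 8 π electrons → 4(2), antiaromatic.
Anion: 4 × 2 + 2 = 10 π electrons → 4(2)+2, aromatic.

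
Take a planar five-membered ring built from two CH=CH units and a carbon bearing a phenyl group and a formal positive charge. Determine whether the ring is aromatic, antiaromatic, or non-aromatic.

Every ring atom contributes a p orbital perpendicular to the ring (every atom in a ring double bond is sp² and brings one electron to the p orbital; the carbocation has an empty p orbital), so the π system is cyclic and fully conjugated.
Counting π electrons: 2 × 2 = 4 from the double-bond units + 0 from the C(phenyl)(+) atom = 4.
With 4 = 4·1 π electrons, Hückel's rule classifies the planar ring as antiaromatic.

Antiaromatic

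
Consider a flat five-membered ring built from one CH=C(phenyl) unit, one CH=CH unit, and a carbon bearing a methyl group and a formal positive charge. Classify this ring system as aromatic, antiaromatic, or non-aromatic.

Antiaromatic

Check conjugation: each doubly-bonded ring atom is sp² with one p-orbital electron; the carbocation has an empty p orbital — every position has a p orbital, so the cyclic π system is continuous.
π-electron count: 2 × 2 = 4 from the double-bond units + 0 from the C(methyl)(+) atom = 4.
4 is a 4n count (n = 1), so the planar conjugated ring is antiaromatic.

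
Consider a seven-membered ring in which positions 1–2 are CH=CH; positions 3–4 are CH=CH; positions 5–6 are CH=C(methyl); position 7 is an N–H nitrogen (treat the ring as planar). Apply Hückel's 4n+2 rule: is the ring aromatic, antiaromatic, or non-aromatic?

Check conjugation: the double-bond atoms are sp², each contributing one p electron; the pyrrole-type nitrogen donates its lone pair from the p orbital — every position has a p orbital, so the cyclic π system is continuous.
Counting π electrons: 3 × 2 = 6 from the double-bond units + 2 from the NH atom = 8.
A 4n π count (8, n = 2) in a planar conjugated ring means antiaromatic.

Antiaromatic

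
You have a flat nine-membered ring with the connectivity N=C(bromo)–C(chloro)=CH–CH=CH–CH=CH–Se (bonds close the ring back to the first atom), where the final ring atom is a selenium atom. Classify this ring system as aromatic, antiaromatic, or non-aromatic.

Check conjugation: the double-bond atoms are sp², each contributing one p electron; each =N– nitrogen is pyridine-type (lone pair in the sp² plane, one electron in the p orbital); the selenium donates one lone pair from its p orbital — every position has a p orbital, so the cyclic π system is continuous.
Counting π electrons: 4 × 2 = 8 from the double-bond units + 2 from the Se atom = 10.
10 = 4(2) + 2, which satisfies Hückel's 4n+2 rule.

Aromatic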